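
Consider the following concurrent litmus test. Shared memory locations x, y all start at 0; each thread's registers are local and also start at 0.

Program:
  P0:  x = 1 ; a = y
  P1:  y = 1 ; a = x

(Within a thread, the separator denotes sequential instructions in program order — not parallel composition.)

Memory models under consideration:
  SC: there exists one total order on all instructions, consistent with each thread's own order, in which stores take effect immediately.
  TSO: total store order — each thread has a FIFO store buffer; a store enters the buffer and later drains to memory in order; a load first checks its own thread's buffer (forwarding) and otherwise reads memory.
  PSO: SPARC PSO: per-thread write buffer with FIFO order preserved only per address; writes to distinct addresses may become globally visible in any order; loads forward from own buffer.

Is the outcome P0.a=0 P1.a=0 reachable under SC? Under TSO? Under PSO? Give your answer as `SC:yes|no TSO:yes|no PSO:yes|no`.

SC:no TSO:yes PSO:yes

outcome vector order: (P0.a,P1.a)
[SC] allowed = {<0 1>; <1 0>; <1 1>}
[TSO] allowed = {<0 0>; <0 1>; <1 0>; <1 1>}
[PSO] allowed = {<0 0>; <0 1>; <1 0>; <1 1>}
target <0 0> ∈ {TSO,PSO}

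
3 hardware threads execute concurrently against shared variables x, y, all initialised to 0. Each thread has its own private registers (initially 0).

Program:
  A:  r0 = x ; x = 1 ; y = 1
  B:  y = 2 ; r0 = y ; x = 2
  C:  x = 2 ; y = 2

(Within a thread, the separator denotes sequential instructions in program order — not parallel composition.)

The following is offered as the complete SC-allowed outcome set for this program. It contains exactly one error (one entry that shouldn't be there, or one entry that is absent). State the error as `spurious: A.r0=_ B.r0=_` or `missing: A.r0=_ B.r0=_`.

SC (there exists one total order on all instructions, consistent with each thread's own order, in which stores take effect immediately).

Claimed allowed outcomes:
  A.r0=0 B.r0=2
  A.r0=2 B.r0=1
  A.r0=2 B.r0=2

missing: A.r0=0 B.r0=1

outcome vector order: (A.r0,B.r0)
SC: 4 outcomes — {01 02 21 22}
SC∖claimed = {01}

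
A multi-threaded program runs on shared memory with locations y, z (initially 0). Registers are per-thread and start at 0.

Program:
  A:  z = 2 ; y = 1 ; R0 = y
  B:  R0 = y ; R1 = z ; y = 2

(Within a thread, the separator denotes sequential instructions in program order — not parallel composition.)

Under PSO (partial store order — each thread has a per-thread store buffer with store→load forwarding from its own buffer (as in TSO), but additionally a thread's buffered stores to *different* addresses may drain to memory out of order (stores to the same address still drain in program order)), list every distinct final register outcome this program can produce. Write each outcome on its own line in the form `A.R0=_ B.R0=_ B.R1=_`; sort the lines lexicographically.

A.R0=1 B.R0=0 B.R1=0
A.R0=1 B.R0=0 B.R1=2
A.R0=1 B.R0=1 B.R1=0
A.R0=1 B.R0=1 B.R1=2
A.R0=2 B.R0=0 B.R1=0
A.R0=2 B.R0=0 B.R1=2
A.R0=2 B.R0=1 B.R1=0
A.R0=2 B.R0=1 B.R1=2

outcome vector order: (A.R0,B.R0,B.R1)
|PSO outcomes| = 8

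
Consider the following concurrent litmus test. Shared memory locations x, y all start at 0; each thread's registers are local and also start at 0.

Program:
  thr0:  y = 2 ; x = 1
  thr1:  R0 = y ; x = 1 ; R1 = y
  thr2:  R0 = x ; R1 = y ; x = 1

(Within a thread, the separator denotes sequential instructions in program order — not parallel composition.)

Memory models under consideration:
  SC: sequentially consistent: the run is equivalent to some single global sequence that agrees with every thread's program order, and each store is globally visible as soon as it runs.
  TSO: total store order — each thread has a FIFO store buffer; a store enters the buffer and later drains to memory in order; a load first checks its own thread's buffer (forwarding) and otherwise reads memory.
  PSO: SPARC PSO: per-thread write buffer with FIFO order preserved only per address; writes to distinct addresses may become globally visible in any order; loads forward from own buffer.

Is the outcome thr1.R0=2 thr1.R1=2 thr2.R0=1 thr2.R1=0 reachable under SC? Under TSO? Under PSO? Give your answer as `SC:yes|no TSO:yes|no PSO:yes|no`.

outcome vector order: (thr1.R0,thr1.R1,thr2.R0,thr2.R1)
[SC] allowed = {<0 0 0 0> <0 0 0 2> <0 0 1 0> <0 0 1 2> <0 2 0 0> <0 2 0 2> <0 2 1 0> <0 2 1 2> <2 2 0 0> <2 2 0 2> <2 2 1 2>}
[TSO] allowed = {<0 0 0 0> <0 0 0 2> <0 0 1 0> <0 0 1 2> <0 2 0 0> <0 2 0 2> <0 2 1 0> <0 2 1 2> <2 2 0 0> <2 2 0 2> <2 2 1 2>}
[PSO] allowed = {<0 0 0 0> <0 0 0 2> <0 0 1 0> <0 0 1 2> <0 2 0 0> <0 2 0 2> <0 2 1 0> <0 2 1 2> <2 2 0 0> <2 2 0 2> <2 2 1 0> <2 2 1 2>}
target <2 2 1 0> ∈ {PSO}

SC:no TSO:no PSO:yes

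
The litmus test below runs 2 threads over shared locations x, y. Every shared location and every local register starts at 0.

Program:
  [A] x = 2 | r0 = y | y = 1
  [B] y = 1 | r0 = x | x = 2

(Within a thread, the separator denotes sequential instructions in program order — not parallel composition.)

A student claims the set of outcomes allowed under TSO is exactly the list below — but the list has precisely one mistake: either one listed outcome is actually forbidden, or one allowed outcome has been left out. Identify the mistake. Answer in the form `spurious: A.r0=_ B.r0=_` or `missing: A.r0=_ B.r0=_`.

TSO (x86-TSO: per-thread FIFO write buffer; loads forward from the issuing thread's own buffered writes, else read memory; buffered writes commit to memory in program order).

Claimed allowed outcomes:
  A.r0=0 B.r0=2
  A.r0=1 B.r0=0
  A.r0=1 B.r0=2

missing: A.r0=0 B.r0=0

outcome vector order: (A.r0,B.r0)
[TSO] allowed = {(0,0); (0,2); (1,0); (1,2)}
TSO∖claimed = {(0,0)}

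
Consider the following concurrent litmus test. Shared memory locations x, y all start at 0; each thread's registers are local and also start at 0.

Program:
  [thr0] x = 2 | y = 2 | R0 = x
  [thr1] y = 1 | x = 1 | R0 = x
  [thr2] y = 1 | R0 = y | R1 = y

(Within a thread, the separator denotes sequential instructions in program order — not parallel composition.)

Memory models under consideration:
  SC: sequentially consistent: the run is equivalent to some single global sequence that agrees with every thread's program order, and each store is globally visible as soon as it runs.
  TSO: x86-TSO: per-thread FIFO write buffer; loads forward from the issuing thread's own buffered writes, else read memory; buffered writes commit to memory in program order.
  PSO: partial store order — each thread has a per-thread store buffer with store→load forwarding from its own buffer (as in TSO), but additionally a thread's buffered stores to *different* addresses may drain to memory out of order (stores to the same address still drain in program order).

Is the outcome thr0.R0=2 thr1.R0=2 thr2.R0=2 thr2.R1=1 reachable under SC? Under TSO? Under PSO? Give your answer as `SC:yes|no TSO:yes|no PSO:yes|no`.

SC:no TSO:no PSO:yes

outcome vector order: (thr0.R0,thr1.R0,thr2.R0,thr2.R1)
SC (11): <1 1 1 1>, <1 1 1 2>, <1 1 2 1>, <1 1 2 2>, <2 1 1 1>, <2 1 1 2>, <2 1 2 1>, <2 1 2 2>, <2 2 1 1>, <2 2 1 2>, <2 2 2 2>
TSO (11): <1 1 1 1>, <1 1 1 2>, <1 1 2 1>, <1 1 2 2>, <2 1 1 1>, <2 1 1 2>, <2 1 2 1>, <2 1 2 2>, <2 2 1 1>, <2 2 1 2>, <2 2 2 2>
PSO (12): <1 1 1 1>, <1 1 1 2>, <1 1 2 1>, <1 1 2 2>, <2 1 1 1>, <2 1 1 2>, <2 1 2 1>, <2 1 2 2>, <2 2 1 1>, <2 2 1 2>, <2 2 2 1>, <2 2 2 2>
target <2 2 2 1> ∈ {PSO}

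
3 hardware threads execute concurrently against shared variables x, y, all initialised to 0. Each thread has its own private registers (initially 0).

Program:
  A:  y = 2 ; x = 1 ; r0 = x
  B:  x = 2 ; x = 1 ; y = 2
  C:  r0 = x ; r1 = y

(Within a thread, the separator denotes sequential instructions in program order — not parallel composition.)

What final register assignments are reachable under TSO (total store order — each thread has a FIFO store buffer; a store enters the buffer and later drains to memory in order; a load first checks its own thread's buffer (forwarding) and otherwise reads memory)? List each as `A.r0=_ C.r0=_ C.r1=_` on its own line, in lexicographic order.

outcome vector order: (A.r0,C.r0,C.r1)
|TSO outcomes| = 10

A.r0=1 C.r0=0 C.r1=0
A.r0=1 C.r0=0 C.r1=2
A.r0=1 C.r0=1 C.r1=0
A.r0=1 C.r0=1 C.r1=2
A.r0=1 C.r0=2 C.r1=0
A.r0=1 C.r0=2 C.r1=2
A.r0=2 C.r0=0 C.r1=0
A.r0=2 C.r0=0 C.r1=2
A.r0=2 C.r0=1 C.r1=2
A.r0=2 C.r0=2 C.r1=2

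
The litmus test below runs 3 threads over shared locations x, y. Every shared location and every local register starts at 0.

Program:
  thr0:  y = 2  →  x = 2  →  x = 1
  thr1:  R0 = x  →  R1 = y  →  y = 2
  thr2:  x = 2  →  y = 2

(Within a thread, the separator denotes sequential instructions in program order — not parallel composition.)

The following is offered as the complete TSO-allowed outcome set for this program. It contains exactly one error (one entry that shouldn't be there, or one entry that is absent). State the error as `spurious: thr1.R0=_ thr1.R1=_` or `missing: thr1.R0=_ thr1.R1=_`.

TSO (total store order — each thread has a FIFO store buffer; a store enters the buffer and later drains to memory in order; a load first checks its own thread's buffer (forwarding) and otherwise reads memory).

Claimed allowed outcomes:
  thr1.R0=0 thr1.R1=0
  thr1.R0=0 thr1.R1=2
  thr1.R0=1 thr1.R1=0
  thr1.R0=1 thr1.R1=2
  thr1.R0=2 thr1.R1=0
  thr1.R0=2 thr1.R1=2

outcome vector order: (thr1.R0,thr1.R1)
TSO: 5 outcomes — {<0 0> <0 2> <1 2> <2 0> <2 2>}
claimed∖TSO = {<1 0>}

spurious: thr1.R0=1 thr1.R1=0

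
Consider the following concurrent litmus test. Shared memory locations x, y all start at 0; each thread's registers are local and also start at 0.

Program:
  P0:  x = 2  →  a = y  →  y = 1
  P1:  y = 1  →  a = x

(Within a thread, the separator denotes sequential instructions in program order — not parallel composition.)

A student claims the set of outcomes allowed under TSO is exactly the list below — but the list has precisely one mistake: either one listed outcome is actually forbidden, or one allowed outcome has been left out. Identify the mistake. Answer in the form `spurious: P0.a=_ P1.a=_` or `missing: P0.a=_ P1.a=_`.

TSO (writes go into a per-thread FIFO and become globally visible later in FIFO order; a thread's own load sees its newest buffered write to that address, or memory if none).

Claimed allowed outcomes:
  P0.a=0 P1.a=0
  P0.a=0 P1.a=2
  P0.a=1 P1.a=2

outcome vector order: (P0.a,P1.a)
TSO (4): (0,0) (0,2) (1,0) (1,2)
TSO∖claimed = {(1,0)}

missing: P0.a=1 P1.a=0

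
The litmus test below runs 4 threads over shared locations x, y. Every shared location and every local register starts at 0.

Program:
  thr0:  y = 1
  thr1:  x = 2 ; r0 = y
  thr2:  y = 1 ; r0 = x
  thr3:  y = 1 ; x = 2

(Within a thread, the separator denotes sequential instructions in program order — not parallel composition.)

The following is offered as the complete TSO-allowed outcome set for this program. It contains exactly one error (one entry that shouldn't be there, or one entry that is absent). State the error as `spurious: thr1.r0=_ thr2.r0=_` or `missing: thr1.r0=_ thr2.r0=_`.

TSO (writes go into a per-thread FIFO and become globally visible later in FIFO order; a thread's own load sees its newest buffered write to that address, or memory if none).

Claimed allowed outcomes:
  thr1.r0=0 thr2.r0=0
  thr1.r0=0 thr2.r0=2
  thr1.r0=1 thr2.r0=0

outcome vector order: (thr1.r0,thr2.r0)
TSO (4): 00 02 10 12
TSO∖claimed = {12}

missing: thr1.r0=1 thr2.r0=2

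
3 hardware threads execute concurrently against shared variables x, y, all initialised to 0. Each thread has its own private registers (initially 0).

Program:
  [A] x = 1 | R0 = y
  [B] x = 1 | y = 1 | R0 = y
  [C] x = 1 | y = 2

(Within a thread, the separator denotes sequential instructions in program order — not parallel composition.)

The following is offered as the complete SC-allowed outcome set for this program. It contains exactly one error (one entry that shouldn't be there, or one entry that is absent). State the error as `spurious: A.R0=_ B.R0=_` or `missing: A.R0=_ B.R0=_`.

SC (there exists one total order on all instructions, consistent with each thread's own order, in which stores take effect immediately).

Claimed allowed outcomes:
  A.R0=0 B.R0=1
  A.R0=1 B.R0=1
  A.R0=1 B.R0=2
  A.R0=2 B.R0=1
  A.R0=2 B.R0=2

outcome vector order: (A.R0,B.R0)
SC (6): 0/1; 0/2; 1/1; 1/2; 2/1; 2/2
SC∖claimed = {0/2}

missing: A.R0=0 B.R0=2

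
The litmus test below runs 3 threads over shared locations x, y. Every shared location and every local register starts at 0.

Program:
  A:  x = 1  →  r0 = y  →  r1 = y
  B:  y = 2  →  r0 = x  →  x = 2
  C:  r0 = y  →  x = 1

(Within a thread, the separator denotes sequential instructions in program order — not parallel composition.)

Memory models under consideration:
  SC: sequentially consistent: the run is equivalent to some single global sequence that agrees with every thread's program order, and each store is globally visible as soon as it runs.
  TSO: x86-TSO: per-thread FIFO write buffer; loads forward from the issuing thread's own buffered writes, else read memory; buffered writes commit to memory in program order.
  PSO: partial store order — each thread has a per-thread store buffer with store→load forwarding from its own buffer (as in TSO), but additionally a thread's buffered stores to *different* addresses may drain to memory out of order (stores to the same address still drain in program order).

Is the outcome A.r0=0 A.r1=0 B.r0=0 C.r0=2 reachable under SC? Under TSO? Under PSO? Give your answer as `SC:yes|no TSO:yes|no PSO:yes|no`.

outcome vector order: (A.r0,A.r1,B.r0,C.r0)
under SC → (0,0,1,0), (0,0,1,2), (0,2,1,0), (0,2,1,2), (2,2,0,0), (2,2,0,2), (2,2,1,0), (2,2,1,2)
under TSO → (0,0,0,0), (0,0,0,2), (0,0,1,0), (0,0,1,2), (0,2,0,0), (0,2,0,2), (0,2,1,0), (0,2,1,2), (2,2,0,0), (2,2,0,2), (2,2,1,0), (2,2,1,2)
under PSO → (0,0,0,0), (0,0,0,2), (0,0,1,0), (0,0,1,2), (0,2,0,0), (0,2,0,2), (0,2,1,0), (0,2,1,2), (2,2,0,0), (2,2,0,2), (2,2,1,0), (2,2,1,2)
target (0,0,0,2) ∈ {TSO,PSO}

SC:no TSO:yes PSO:yes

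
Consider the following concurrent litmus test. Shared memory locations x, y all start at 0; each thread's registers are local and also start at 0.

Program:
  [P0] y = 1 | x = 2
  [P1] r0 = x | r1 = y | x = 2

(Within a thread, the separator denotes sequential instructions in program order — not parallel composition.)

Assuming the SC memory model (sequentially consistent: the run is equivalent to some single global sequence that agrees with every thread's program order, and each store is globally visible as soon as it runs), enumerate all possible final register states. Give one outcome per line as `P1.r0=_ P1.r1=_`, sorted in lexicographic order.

P1.r0=0 P1.r1=0
P1.r0=0 P1.r1=1
P1.r0=2 P1.r1=1

outcome vector order: (P1.r0,P1.r1)
|SC outcomes| = 3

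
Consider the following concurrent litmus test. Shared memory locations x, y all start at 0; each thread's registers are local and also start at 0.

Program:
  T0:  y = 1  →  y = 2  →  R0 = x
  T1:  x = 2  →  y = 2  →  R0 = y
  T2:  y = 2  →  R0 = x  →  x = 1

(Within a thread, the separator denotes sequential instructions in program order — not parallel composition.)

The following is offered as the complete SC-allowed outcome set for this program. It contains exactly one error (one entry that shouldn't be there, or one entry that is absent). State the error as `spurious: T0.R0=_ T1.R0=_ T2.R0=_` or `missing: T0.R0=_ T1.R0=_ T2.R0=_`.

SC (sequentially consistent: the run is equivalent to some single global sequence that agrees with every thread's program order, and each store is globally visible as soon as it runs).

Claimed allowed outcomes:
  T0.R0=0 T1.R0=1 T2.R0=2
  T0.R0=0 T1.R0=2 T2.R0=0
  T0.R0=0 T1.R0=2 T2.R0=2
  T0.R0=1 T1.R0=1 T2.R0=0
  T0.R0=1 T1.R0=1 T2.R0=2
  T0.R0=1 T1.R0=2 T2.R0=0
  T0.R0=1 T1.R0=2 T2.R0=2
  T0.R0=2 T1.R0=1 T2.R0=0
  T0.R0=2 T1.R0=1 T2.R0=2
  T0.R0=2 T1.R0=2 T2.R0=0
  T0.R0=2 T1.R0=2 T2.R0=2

spurious: T0.R0=0 T1.R0=1 T2.R0=2

outcome vector order: (T0.R0,T1.R0,T2.R0)
under SC → <0 2 0>; <0 2 2>; <1 1 0>; <1 1 2>; <1 2 0>; <1 2 2>; <2 1 0>; <2 1 2>; <2 2 0>; <2 2 2>
claimed∖SC = {<0 1 2>}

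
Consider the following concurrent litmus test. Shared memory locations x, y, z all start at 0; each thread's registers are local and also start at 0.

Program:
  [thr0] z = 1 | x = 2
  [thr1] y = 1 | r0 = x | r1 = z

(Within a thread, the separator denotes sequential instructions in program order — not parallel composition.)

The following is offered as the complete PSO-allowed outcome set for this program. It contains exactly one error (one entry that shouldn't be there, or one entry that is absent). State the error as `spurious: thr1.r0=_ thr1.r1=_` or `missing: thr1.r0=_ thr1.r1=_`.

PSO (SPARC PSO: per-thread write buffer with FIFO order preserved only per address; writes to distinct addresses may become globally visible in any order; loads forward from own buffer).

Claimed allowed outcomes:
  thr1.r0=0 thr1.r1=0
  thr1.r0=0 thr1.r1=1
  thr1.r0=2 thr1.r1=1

outcome vector order: (thr1.r0,thr1.r1)
PSO: 4 outcomes — {(0,0); (0,1); (2,0); (2,1)}
PSO∖claimed = {(2,0)}

missing: thr1.r0=2 thr1.r1=0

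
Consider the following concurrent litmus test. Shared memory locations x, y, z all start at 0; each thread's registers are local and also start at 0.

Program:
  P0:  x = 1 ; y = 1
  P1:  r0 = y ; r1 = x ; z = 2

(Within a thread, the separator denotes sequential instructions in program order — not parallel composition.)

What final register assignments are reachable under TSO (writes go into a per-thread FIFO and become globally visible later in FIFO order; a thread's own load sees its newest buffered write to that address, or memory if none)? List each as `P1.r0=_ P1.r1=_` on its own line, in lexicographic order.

outcome vector order: (P1.r0,P1.r1)
|TSO outcomes| = 3

P1.r0=0 P1.r1=0
P1.r0=0 P1.r1=1
P1.r0=1 P1.r1=1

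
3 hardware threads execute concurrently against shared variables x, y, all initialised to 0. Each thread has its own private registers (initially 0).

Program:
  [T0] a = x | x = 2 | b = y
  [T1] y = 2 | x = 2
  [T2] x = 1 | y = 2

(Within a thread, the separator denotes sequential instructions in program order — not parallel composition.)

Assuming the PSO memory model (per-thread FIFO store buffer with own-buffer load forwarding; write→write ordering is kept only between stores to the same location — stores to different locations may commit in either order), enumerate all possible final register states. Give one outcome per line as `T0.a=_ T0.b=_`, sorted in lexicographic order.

T0.a=0 T0.b=0
T0.a=0 T0.b=2
T0.a=1 T0.b=0
T0.a=1 T0.b=2
T0.a=2 T0.b=0
T0.a=2 T0.b=2

outcome vector order: (T0.a,T0.b)
|PSO outcomes| = 6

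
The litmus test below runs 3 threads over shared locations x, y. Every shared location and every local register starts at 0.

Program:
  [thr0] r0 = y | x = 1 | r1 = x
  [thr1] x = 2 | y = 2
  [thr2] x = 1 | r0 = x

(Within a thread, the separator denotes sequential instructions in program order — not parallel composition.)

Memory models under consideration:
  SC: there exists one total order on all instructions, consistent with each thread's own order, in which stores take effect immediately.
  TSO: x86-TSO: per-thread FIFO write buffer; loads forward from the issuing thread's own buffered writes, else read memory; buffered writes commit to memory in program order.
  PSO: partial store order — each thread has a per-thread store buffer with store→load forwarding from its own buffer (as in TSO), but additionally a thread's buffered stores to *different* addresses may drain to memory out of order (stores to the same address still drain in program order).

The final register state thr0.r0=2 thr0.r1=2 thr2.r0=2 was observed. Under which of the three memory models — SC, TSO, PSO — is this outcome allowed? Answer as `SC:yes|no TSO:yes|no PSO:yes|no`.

outcome vector order: (thr0.r0,thr0.r1,thr2.r0)
SC (6): (0,1,1); (0,1,2); (0,2,1); (0,2,2); (2,1,1); (2,1,2)
TSO (6): (0,1,1); (0,1,2); (0,2,1); (0,2,2); (2,1,1); (2,1,2)
PSO (8): (0,1,1); (0,1,2); (0,2,1); (0,2,2); (2,1,1); (2,1,2); (2,2,1); (2,2,2)
target (2,2,2) ∈ {PSO}

SC:no TSO:no PSO:yes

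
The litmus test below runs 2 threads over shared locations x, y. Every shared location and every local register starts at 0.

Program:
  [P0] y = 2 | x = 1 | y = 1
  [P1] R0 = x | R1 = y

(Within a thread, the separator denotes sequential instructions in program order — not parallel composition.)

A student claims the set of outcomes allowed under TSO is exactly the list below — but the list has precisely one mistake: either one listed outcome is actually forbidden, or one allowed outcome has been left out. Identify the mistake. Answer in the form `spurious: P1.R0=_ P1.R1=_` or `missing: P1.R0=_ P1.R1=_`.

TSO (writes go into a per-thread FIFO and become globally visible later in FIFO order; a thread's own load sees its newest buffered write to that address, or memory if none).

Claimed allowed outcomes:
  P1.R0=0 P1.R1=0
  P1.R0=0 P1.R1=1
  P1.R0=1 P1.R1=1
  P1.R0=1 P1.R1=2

outcome vector order: (P1.R0,P1.R1)
TSO: 5 outcomes — {00, 01, 02, 11, 12}
TSO∖claimed = {02}

missing: P1.R0=0 P1.R1=2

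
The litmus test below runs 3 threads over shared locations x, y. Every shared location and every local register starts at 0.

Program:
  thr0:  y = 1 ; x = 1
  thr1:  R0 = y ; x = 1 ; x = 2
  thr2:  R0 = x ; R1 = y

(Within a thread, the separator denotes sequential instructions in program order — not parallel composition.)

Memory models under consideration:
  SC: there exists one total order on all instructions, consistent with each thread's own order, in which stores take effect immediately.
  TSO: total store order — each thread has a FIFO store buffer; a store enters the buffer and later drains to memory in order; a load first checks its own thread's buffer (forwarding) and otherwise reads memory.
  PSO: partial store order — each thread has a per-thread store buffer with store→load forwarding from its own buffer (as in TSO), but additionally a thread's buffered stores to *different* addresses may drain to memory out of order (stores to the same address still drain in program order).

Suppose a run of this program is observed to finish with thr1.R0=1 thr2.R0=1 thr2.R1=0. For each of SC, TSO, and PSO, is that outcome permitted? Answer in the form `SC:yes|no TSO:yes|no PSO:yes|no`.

outcome vector order: (thr1.R0,thr2.R0,thr2.R1)
[SC] allowed = {<0 0 0> <0 0 1> <0 1 0> <0 1 1> <0 2 0> <0 2 1> <1 0 0> <1 0 1> <1 1 1> <1 2 1>}
[TSO] allowed = {<0 0 0> <0 0 1> <0 1 0> <0 1 1> <0 2 0> <0 2 1> <1 0 0> <1 0 1> <1 1 1> <1 2 1>}
[PSO] allowed = {<0 0 0> <0 0 1> <0 1 0> <0 1 1> <0 2 0> <0 2 1> <1 0 0> <1 0 1> <1 1 0> <1 1 1> <1 2 1>}
target <1 1 0> ∈ {PSO}

SC:no TSO:no PSO:yes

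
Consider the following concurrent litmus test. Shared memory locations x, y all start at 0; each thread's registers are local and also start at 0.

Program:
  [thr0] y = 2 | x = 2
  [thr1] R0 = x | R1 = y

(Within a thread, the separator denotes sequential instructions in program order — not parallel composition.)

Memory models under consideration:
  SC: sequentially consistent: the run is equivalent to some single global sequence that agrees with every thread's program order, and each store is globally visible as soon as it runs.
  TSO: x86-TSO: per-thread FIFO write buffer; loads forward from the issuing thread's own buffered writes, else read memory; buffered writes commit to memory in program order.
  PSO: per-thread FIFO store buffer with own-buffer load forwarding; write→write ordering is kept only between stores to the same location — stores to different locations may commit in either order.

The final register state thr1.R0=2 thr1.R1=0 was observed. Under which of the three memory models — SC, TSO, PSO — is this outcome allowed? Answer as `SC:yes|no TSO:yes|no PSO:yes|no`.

SC:no TSO:no PSO:yes

outcome vector order: (thr1.R0,thr1.R1)
SC (3): 0/0, 0/2, 2/2
TSO (3): 0/0, 0/2, 2/2
PSO (4): 0/0, 0/2, 2/0, 2/2
target 2/0 ∈ {PSO}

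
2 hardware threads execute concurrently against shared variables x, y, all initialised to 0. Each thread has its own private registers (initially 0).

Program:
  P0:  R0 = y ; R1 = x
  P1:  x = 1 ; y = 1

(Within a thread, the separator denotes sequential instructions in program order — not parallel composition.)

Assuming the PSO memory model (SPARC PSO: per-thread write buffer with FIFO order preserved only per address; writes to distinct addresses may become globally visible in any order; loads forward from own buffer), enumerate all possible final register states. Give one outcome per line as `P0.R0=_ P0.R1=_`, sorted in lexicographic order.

outcome vector order: (P0.R0,P0.R1)
|PSO outcomes| = 4

P0.R0=0 P0.R1=0
P0.R0=0 P0.R1=1
P0.R0=1 P0.R1=0
P0.R0=1 P0.R1=1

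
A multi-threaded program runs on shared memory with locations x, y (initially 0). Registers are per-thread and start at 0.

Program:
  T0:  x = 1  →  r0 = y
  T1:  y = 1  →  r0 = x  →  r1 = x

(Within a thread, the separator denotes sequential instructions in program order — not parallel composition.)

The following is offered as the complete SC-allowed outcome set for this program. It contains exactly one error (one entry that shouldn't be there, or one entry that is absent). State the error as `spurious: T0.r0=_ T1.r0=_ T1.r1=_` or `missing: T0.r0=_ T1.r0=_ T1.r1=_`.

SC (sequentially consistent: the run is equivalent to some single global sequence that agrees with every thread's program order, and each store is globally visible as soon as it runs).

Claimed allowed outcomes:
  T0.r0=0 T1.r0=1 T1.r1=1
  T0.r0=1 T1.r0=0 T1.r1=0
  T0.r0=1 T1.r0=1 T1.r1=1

outcome vector order: (T0.r0,T1.r0,T1.r1)
[SC] allowed = {(0,1,1); (1,0,0); (1,0,1); (1,1,1)}
SC∖claimed = {(1,0,1)}

missing: T0.r0=1 T1.r0=0 T1.r1=1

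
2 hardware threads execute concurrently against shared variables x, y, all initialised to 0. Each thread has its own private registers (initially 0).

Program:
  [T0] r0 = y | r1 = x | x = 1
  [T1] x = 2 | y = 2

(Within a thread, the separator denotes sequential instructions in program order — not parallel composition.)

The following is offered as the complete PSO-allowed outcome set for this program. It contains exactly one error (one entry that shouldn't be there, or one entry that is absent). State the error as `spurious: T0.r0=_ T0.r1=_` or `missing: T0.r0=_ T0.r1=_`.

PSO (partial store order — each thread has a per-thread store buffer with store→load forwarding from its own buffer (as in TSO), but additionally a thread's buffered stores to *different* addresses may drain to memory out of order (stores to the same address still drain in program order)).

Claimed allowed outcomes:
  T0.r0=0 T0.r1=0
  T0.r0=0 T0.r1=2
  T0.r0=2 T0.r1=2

outcome vector order: (T0.r0,T0.r1)
PSO: 4 outcomes — {<0 0> <0 2> <2 0> <2 2>}
PSO∖claimed = {<2 0>}

missing: T0.r0=2 T0.r1=0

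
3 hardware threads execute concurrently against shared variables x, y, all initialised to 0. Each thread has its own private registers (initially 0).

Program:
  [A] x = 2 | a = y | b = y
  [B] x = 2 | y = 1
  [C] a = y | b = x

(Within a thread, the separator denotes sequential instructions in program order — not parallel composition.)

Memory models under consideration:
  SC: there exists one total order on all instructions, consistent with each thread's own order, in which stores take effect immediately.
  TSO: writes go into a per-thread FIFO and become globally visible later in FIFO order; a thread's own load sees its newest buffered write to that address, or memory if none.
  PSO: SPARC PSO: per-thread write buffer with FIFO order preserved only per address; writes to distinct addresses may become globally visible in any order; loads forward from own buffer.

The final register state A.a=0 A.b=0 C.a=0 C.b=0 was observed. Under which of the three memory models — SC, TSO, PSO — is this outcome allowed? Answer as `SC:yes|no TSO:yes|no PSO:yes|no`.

SC:yes TSO:yes PSO:yes

outcome vector order: (A.a,A.b,C.a,C.b)
SC (9): <0 0 0 0>, <0 0 0 2>, <0 0 1 2>, <0 1 0 0>, <0 1 0 2>, <0 1 1 2>, <1 1 0 0>, <1 1 0 2>, <1 1 1 2>
TSO (9): <0 0 0 0>, <0 0 0 2>, <0 0 1 2>, <0 1 0 0>, <0 1 0 2>, <0 1 1 2>, <1 1 0 0>, <1 1 0 2>, <1 1 1 2>
PSO (12): <0 0 0 0>, <0 0 0 2>, <0 0 1 0>, <0 0 1 2>, <0 1 0 0>, <0 1 0 2>, <0 1 1 0>, <0 1 1 2>, <1 1 0 0>, <1 1 0 2>, <1 1 1 0>, <1 1 1 2>
target <0 0 0 0> ∈ {SC,TSO,PSO}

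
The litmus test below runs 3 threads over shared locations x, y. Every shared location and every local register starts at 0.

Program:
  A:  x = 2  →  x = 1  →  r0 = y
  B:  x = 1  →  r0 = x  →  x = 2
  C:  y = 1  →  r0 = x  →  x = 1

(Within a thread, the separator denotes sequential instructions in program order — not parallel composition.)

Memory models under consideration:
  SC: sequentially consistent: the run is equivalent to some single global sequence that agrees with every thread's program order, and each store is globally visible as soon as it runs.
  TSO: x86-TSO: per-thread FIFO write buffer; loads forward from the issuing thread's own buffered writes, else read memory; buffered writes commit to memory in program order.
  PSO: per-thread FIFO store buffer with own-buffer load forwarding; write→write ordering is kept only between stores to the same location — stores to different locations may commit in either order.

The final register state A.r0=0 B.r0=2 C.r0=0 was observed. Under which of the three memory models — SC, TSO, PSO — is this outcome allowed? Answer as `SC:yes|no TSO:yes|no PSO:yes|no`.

SC:no TSO:yes PSO:yes

outcome vector order: (A.r0,B.r0,C.r0)
SC: 10 outcomes — {011 012 021 022 110 111 112 120 121 122}
TSO: 12 outcomes — {010 011 012 020 021 022 110 111 112 120 121 122}
PSO: 12 outcomes — {010 011 012 020 021 022 110 111 112 120 121 122}
target 020 ∈ {TSO,PSO}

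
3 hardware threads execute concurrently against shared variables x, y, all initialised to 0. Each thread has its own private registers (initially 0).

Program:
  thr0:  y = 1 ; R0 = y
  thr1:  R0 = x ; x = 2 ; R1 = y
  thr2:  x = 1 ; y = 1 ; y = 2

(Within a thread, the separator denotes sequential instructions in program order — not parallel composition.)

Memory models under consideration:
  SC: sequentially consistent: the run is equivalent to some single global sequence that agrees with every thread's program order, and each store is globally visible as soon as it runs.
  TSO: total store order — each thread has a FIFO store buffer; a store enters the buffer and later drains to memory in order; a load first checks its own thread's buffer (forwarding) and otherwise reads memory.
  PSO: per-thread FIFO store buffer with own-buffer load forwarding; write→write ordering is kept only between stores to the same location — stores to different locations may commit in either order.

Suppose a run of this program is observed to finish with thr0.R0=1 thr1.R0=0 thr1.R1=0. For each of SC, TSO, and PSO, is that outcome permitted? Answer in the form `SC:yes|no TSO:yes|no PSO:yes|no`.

SC:yes TSO:yes PSO:yes

outcome vector order: (thr0.R0,thr1.R0,thr1.R1)
SC (12): 100, 101, 102, 110, 111, 112, 200, 201, 202, 210, 211, 212
TSO (12): 100, 101, 102, 110, 111, 112, 200, 201, 202, 210, 211, 212
PSO (12): 100, 101, 102, 110, 111, 112, 200, 201, 202, 210, 211, 212
target 100 ∈ {SC,TSO,PSO}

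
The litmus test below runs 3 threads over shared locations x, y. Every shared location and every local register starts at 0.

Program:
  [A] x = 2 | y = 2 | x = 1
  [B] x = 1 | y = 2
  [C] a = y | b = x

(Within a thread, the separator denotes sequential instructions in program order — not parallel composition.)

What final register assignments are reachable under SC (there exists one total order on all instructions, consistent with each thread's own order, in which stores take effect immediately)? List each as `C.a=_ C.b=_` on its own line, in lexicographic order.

C.a=0 C.b=0
C.a=0 C.b=1
C.a=0 C.b=2
C.a=2 C.b=1
C.a=2 C.b=2

outcome vector order: (C.a,C.b)
|SC outcomes| = 5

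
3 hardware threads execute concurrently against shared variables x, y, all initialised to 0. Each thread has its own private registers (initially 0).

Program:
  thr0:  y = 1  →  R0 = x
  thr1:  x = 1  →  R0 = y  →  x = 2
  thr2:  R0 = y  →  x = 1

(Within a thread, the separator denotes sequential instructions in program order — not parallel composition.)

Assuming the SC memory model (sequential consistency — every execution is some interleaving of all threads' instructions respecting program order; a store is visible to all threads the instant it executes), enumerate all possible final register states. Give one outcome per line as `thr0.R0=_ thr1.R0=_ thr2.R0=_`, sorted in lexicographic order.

outcome vector order: (thr0.R0,thr1.R0,thr2.R0)
|SC outcomes| = 10

thr0.R0=0 thr1.R0=1 thr2.R0=0
thr0.R0=0 thr1.R0=1 thr2.R0=1
thr0.R0=1 thr1.R0=0 thr2.R0=0
thr0.R0=1 thr1.R0=0 thr2.R0=1
thr0.R0=1 thr1.R0=1 thr2.R0=0
thr0.R0=1 thr1.R0=1 thr2.R0=1
thr0.R0=2 thr1.R0=0 thr2.R0=0
thr0.R0=2 thr1.R0=0 thr2.R0=1
thr0.R0=2 thr1.R0=1 thr2.R0=0
thr0.R0=2 thr1.R0=1 thr2.R0=1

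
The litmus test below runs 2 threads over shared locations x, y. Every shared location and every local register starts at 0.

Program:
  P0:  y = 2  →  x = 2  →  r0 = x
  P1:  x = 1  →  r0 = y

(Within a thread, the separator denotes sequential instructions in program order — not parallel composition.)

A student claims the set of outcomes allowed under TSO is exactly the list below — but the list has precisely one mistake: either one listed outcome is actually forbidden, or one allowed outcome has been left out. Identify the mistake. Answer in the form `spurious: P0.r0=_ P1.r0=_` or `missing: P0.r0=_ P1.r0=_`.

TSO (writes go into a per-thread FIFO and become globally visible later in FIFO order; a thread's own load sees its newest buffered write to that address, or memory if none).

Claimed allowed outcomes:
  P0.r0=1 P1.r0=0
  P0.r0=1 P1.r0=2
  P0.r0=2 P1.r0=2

outcome vector order: (P0.r0,P1.r0)
[TSO] allowed = {1/0 1/2 2/0 2/2}
TSO∖claimed = {2/0}

missing: P0.r0=2 P1.r0=0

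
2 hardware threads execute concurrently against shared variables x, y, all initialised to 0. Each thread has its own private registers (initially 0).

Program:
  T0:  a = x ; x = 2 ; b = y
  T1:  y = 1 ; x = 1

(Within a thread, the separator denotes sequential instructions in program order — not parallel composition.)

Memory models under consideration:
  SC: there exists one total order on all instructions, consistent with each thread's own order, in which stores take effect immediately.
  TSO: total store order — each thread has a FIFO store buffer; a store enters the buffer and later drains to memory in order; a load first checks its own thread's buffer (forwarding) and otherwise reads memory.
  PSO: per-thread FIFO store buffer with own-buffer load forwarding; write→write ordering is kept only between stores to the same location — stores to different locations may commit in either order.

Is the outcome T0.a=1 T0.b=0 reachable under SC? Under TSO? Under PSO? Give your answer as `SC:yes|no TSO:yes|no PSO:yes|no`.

SC:no TSO:no PSO:yes

outcome vector order: (T0.a,T0.b)
SC (3): <0 0>; <0 1>; <1 1>
TSO (3): <0 0>; <0 1>; <1 1>
PSO (4): <0 0>; <0 1>; <1 0>; <1 1>
target <1 0> ∈ {PSO}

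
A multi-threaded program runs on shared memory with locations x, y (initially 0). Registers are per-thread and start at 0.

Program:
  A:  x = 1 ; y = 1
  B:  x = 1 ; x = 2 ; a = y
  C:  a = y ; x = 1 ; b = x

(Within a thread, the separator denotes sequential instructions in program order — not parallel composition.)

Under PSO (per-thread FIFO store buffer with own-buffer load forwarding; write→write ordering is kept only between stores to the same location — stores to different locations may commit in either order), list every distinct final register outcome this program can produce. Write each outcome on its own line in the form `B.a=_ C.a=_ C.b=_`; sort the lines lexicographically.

outcome vector order: (B.a,C.a,C.b)
|PSO outcomes| = 8

B.a=0 C.a=0 C.b=1
B.a=0 C.a=0 C.b=2
B.a=0 C.a=1 C.b=1
B.a=0 C.a=1 C.b=2
B.a=1 C.a=0 C.b=1
B.a=1 C.a=0 C.b=2
B.a=1 C.a=1 C.b=1
B.a=1 C.a=1 C.b=2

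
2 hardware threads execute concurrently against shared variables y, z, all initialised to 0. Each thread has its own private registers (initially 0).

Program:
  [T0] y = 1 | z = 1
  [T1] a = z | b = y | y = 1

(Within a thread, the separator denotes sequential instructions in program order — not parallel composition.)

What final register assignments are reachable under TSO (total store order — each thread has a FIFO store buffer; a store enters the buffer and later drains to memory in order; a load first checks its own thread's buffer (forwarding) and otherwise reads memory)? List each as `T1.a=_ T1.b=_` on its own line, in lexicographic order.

outcome vector order: (T1.a,T1.b)
|TSO outcomes| = 3

T1.a=0 T1.b=0
T1.a=0 T1.b=1
T1.a=1 T1.b=1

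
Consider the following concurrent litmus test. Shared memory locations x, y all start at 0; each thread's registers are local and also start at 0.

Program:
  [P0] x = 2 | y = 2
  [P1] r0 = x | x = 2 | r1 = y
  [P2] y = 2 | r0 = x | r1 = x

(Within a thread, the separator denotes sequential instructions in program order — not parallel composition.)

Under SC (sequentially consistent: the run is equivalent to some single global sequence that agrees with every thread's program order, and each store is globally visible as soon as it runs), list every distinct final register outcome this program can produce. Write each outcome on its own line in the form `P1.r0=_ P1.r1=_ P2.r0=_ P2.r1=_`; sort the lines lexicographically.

outcome vector order: (P1.r0,P1.r1,P2.r0,P2.r1)
|SC outcomes| = 8

P1.r0=0 P1.r1=0 P2.r0=2 P2.r1=2
P1.r0=0 P1.r1=2 P2.r0=0 P2.r1=0
P1.r0=0 P1.r1=2 P2.r0=0 P2.r1=2
P1.r0=0 P1.r1=2 P2.r0=2 P2.r1=2
P1.r0=2 P1.r1=0 P2.r0=2 P2.r1=2
P1.r0=2 P1.r1=2 P2.r0=0 P2.r1=0
P1.r0=2 P1.r1=2 P2.r0=0 P2.r1=2
P1.r0=2 P1.r1=2 P2.r0=2 P2.r1=2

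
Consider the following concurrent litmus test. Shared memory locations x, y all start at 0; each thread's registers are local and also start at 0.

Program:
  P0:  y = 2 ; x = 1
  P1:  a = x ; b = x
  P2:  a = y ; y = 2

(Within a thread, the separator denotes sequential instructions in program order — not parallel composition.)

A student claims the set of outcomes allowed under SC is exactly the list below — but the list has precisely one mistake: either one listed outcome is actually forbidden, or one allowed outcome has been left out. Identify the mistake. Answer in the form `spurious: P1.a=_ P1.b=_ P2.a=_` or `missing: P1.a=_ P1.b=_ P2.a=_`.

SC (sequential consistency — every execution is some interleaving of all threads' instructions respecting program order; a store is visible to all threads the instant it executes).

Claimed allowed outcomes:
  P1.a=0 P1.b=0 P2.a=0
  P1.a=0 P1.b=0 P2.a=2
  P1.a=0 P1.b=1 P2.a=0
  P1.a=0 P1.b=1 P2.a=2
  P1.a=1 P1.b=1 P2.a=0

missing: P1.a=1 P1.b=1 P2.a=2

outcome vector order: (P1.a,P1.b,P2.a)
[SC] allowed = {000 002 010 012 110 112}
SC∖claimed = {112}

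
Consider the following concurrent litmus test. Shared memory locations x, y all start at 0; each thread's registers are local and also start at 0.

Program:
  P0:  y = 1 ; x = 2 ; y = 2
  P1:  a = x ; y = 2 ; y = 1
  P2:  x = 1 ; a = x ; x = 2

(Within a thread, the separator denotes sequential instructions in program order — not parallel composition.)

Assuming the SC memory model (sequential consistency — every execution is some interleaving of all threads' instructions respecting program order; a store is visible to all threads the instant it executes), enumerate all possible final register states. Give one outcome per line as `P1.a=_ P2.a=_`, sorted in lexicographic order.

P1.a=0 P2.a=1
P1.a=0 P2.a=2
P1.a=1 P2.a=1
P1.a=1 P2.a=2
P1.a=2 P2.a=1
P1.a=2 P2.a=2

outcome vector order: (P1.a,P2.a)
|SC outcomes| = 6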